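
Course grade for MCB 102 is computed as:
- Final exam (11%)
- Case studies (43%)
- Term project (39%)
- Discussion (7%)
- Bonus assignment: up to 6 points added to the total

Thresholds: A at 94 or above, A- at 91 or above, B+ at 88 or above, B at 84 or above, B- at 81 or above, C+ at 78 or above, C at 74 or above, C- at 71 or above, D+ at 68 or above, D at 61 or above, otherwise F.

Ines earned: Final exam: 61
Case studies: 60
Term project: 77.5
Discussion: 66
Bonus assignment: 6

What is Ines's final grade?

Weighted total:
  Final exam 61 × 0.11 = 6.71
  Case studies 60 × 0.43 = 25.8
  Term project 77.5 × 0.39 = 30.225
  Discussion 66 × 0.07 = 4.62
Sum = 67.355
Bonus assignment: 67.355 + 6 = 73.355
73.355 is ≥ 71 and < 74 → C-

C-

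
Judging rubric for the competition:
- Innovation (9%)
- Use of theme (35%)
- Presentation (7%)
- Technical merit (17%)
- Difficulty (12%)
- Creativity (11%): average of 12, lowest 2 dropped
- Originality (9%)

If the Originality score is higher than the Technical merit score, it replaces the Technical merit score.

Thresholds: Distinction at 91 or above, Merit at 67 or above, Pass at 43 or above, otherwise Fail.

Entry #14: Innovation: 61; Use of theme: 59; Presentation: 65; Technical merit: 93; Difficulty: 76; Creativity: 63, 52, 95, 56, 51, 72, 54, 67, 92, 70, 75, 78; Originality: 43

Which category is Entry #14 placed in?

Creativity: drop 51, 52 → average of remaining 10 = 722/10 = 72.2
Originality (43) ≤ Technical merit (93), so Technical merit stays at 93.
Weighted total:
  Innovation 61 × 0.09 = 5.49
  Use of theme 59 × 0.35 = 20.65
  Presentation 65 × 0.07 = 4.55
  Technical merit 93 × 0.17 = 15.81
  Difficulty 76 × 0.12 = 9.12
  Creativity 72.2 × 0.11 = 7.942
  Originality 43 × 0.09 = 3.87
Sum = 67.432
67.432 is ≥ 67 and < 91 → Merit

Merit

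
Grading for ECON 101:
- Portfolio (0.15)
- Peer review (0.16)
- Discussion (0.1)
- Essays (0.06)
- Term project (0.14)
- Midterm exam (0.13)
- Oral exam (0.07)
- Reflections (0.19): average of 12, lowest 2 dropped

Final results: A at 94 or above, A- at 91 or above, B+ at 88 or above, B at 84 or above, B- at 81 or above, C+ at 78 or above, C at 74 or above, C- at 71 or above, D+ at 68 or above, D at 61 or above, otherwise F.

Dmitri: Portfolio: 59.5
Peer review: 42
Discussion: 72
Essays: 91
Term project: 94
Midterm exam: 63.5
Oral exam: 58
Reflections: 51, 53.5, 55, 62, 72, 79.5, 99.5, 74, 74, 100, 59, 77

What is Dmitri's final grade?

D+

Reflections: drop 51, 53.5 → average of remaining 10 = 752/10 = 75.2
Weighted total:
  Portfolio 59.5 × 0.15 = 8.925
  Peer review 42 × 0.16 = 6.72
  Discussion 72 × 0.1 = 7.2
  Essays 91 × 0.06 = 5.46
  Term project 94 × 0.14 = 13.16
  Midterm exam 63.5 × 0.13 = 8.255
  Oral exam 58 × 0.07 = 4.06
  Reflections 75.2 × 0.19 = 14.288
Sum = 68.068
68.068 is ≥ 68 and < 71 → D+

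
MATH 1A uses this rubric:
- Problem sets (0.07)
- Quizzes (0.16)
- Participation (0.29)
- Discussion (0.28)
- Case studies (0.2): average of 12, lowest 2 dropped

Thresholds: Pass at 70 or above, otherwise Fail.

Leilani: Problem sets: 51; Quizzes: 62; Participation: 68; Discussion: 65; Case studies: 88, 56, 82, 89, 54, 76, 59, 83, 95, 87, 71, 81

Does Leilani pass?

Fail

Case studies: drop 54, 56 → average of remaining 10 = 811/10 = 81.1
Weighted total:
  Problem sets 51 × 0.07 = 3.57
  Quizzes 62 × 0.16 = 9.92
  Participation 68 × 0.29 = 19.72
  Discussion 65 × 0.28 = 18.2
  Case studies 81.1 × 0.2 = 16.22
Sum = 67.63
67.63 < 70 → Fail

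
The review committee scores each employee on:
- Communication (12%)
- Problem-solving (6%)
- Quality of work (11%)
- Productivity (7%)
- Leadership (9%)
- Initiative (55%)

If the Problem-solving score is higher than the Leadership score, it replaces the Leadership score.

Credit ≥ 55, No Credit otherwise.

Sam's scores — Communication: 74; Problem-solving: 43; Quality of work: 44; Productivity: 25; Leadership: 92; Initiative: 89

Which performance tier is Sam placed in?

Credit

Problem-solving (43) ≤ Leadership (92), so Leadership stays at 92.
Weighted total:
  Communication 74 × 0.12 = 8.88
  Problem-solving 43 × 0.06 = 2.58
  Quality of work 44 × 0.11 = 4.84
  Productivity 25 × 0.07 = 1.75
  Leadership 92 × 0.09 = 8.28
  Initiative 89 × 0.55 = 48.95
Sum = 75.28
75.28 ≥ 55 → Credit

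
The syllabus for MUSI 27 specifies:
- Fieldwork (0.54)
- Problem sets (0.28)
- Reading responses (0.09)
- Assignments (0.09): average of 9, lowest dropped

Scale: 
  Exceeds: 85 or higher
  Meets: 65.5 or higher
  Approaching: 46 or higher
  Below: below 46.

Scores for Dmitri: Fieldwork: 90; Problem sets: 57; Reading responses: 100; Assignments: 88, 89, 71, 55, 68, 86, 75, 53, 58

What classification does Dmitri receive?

Assignments: drop 53 → average of remaining 8 = 590/8 = 73.75
Weighted total:
  Fieldwork 90 × 0.54 = 48.6
  Problem sets 57 × 0.28 = 15.96
  Reading responses 100 × 0.09 = 9
  Assignments 73.75 × 0.09 = 6.6375
Sum = 80.1975
80.1975 is ≥ 65.5 and < 85 → Meets

Meets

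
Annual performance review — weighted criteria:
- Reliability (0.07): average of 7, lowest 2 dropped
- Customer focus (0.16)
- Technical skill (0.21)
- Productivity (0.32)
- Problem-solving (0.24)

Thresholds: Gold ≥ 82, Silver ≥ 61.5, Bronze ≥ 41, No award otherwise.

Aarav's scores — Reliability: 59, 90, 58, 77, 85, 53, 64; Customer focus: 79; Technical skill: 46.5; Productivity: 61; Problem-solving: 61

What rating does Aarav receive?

Silver

Reliability: drop 53, 58 → average of remaining 5 = 375/5 = 75
Weighted total:
  Reliability 75 × 0.07 = 5.25
  Customer focus 79 × 0.16 = 12.64
  Technical skill 46.5 × 0.21 = 9.765
  Productivity 61 × 0.32 = 19.52
  Problem-solving 61 × 0.24 = 14.64
Sum = 61.815
61.815 is ≥ 61.5 and < 82 → Silver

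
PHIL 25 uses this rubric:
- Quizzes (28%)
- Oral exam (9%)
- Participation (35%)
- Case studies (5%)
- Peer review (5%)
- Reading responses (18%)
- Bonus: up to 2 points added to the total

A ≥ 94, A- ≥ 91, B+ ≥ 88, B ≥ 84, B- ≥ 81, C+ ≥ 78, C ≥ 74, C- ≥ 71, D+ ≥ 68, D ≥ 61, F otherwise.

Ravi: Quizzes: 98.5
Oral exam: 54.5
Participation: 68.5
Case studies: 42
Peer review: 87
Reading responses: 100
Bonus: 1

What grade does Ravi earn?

B-

Weighted total:
  Quizzes 98.5 × 0.28 = 27.58
  Oral exam 54.5 × 0.09 = 4.905
  Participation 68.5 × 0.35 = 23.975
  Case studies 42 × 0.05 = 2.1
  Peer review 87 × 0.05 = 4.35
  Reading responses 100 × 0.18 = 18
Sum = 80.91
Bonus: 80.91 + 1 = 81.91
81.91 is ≥ 81 and < 84 → B-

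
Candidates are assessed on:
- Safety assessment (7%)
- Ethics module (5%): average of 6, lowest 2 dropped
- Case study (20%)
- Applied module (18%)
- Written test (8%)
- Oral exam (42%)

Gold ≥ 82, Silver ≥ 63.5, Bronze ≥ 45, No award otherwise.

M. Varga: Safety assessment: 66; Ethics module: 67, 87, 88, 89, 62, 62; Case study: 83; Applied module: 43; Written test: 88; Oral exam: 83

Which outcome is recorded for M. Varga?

Silver

Ethics module: drop 62, 62 → average of remaining 4 = 331/4 = 82.75
Weighted total:
  Safety assessment 66 × 0.07 = 4.62
  Ethics module 82.75 × 0.05 = 4.1375
  Case study 83 × 0.2 = 16.6
  Applied module 43 × 0.18 = 7.74
  Written test 88 × 0.08 = 7.04
  Oral exam 83 × 0.42 = 34.86
Sum = 74.9975
74.9975 is ≥ 63.5 and < 82 → Silver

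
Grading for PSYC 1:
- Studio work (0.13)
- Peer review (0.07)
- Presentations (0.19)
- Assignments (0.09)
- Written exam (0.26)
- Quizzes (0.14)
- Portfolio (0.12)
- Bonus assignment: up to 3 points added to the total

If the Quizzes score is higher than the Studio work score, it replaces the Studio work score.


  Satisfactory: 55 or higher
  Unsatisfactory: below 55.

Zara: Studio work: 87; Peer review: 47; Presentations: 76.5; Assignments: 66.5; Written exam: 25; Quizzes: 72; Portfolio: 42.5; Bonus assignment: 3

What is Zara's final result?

Satisfactory

Quizzes (72) ≤ Studio work (87), so Studio work stays at 87.
Weighted total:
  Studio work 87 × 0.13 = 11.31
  Peer review 47 × 0.07 = 3.29
  Presentations 76.5 × 0.19 = 14.535
  Assignments 66.5 × 0.09 = 5.985
  Written exam 25 × 0.26 = 6.5
  Quizzes 72 × 0.14 = 10.08
  Portfolio 42.5 × 0.12 = 5.1
Sum = 56.8
Bonus assignment: 56.8 + 3 = 59.8
59.8 ≥ 55 → Satisfactory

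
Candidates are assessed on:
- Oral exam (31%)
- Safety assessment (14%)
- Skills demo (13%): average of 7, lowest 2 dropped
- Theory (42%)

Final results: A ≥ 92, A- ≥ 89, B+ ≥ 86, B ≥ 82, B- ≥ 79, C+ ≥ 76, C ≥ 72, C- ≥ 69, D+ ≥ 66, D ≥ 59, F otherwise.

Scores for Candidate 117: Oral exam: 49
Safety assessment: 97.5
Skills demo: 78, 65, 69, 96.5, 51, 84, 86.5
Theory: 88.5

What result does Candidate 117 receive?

Skills demo: drop 51, 65 → average of remaining 5 = 414/5 = 82.8
Weighted total:
  Oral exam 49 × 0.31 = 15.19
  Safety assessment 97.5 × 0.14 = 13.65
  Skills demo 82.8 × 0.13 = 10.764
  Theory 88.5 × 0.42 = 37.17
Sum = 76.774
76.774 is ≥ 76 and < 79 → C+

C+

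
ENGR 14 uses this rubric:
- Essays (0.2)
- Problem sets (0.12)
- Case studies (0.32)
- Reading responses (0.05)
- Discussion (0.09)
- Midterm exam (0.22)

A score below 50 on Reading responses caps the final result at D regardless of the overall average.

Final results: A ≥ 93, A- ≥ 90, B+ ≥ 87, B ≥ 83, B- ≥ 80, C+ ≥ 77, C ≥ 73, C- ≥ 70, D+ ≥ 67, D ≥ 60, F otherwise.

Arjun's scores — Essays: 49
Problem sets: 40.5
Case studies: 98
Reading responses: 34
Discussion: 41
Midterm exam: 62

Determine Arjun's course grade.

Reading responses score 34 < 50: minimum not met.
Weighted total:
  Essays 49 × 0.2 = 9.8
  Problem sets 40.5 × 0.12 = 4.86
  Case studies 98 × 0.32 = 31.36
  Reading responses 34 × 0.05 = 1.7
  Discussion 41 × 0.09 = 3.69
  Midterm exam 62 × 0.22 = 13.64
Sum = 65.05
65.05 would be D; cap at D applies → D.

D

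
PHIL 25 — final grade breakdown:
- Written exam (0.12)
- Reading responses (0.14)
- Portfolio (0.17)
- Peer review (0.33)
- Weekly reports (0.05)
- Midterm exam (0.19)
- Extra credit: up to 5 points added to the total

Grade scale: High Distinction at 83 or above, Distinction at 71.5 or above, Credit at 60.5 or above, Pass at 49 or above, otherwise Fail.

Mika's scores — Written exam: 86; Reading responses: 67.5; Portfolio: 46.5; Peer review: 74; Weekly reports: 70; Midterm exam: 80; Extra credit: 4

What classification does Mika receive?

Distinction

Weighted total:
  Written exam 86 × 0.12 = 10.32
  Reading responses 67.5 × 0.14 = 9.45
  Portfolio 46.5 × 0.17 = 7.905
  Peer review 74 × 0.33 = 24.42
  Weekly reports 70 × 0.05 = 3.5
  Midterm exam 80 × 0.19 = 15.2
Sum = 70.795
Extra credit: 70.795 + 4 = 74.795
74.795 is ≥ 71.5 and < 83 → Distinction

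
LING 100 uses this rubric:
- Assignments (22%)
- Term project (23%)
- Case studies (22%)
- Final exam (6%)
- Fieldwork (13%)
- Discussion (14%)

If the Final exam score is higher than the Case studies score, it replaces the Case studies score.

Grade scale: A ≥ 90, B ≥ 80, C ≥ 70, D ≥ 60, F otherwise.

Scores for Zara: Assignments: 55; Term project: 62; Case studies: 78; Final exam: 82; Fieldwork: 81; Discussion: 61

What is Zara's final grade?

Final exam (82) > Case studies (78), so Case studies counts as 82.
Weighted total:
  Assignments 55 × 0.22 = 12.1
  Term project 62 × 0.23 = 14.26
  Case studies 82 × 0.22 = 18.04
  Final exam 82 × 0.06 = 4.92
  Fieldwork 81 × 0.13 = 10.53
  Discussion 61 × 0.14 = 8.54
Sum = 68.39
68.39 is ≥ 60 and < 70 → D

D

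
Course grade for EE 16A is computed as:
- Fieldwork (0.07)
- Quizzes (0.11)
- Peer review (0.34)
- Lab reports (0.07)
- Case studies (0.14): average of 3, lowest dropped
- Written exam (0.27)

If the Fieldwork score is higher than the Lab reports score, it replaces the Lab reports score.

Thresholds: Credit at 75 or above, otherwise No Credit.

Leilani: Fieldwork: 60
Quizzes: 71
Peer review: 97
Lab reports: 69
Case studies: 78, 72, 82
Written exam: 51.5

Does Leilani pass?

No Credit

Case studies: drop 72 → average of remaining 2 = 160/2 = 80
Fieldwork (60) ≤ Lab reports (69), so Lab reports stays at 69.
Weighted total:
  Fieldwork 60 × 0.07 = 4.2
  Quizzes 71 × 0.11 = 7.81
  Peer review 97 × 0.34 = 32.98
  Lab reports 69 × 0.07 = 4.83
  Case studies 80 × 0.14 = 11.2
  Written exam 51.5 × 0.27 = 13.905
Sum = 74.925
74.925 < 75 → No Credit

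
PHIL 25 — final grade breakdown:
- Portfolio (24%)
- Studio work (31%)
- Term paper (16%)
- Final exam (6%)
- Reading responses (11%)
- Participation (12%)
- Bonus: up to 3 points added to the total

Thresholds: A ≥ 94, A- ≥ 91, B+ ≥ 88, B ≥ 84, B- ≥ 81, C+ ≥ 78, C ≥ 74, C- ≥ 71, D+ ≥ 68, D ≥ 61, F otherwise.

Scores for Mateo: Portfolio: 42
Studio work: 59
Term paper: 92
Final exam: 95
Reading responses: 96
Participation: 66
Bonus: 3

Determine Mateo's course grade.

D+

Weighted total:
  Portfolio 42 × 0.24 = 10.08
  Studio work 59 × 0.31 = 18.29
  Term paper 92 × 0.16 = 14.72
  Final exam 95 × 0.06 = 5.7
  Reading responses 96 × 0.11 = 10.56
  Participation 66 × 0.12 = 7.92
Sum = 67.27
Bonus: 67.27 + 3 = 70.27
70.27 is ≥ 68 and < 71 → D+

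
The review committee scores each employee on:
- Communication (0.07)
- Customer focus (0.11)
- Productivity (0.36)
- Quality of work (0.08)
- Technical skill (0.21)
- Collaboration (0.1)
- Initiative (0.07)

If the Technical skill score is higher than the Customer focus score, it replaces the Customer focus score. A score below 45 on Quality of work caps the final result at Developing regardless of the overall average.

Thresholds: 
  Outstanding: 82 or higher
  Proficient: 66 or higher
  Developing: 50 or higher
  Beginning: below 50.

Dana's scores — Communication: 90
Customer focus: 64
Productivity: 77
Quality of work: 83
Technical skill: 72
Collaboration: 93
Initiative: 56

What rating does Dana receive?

Technical skill (72) > Customer focus (64), so Customer focus counts as 72.
Quality of work score 83 ≥ 45: minimum met.
Weighted total:
  Communication 90 × 0.07 = 6.3
  Customer focus 72 × 0.11 = 7.92
  Productivity 77 × 0.36 = 27.72
  Quality of work 83 × 0.08 = 6.64
  Technical skill 72 × 0.21 = 15.12
  Collaboration 93 × 0.1 = 9.3
  Initiative 56 × 0.07 = 3.92
Sum = 76.92
76.92 is ≥ 66 and < 82 → Proficient

Proficient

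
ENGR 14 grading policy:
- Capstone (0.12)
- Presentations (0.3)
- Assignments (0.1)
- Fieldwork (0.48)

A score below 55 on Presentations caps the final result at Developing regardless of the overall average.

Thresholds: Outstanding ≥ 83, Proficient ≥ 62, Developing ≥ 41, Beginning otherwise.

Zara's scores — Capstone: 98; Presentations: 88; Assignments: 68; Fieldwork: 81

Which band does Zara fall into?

Presentations score 88 ≥ 55: minimum met.
Weighted total:
  Capstone 98 × 0.12 = 11.76
  Presentations 88 × 0.3 = 26.4
  Assignments 68 × 0.1 = 6.8
  Fieldwork 81 × 0.48 = 38.88
Sum = 83.84
83.84 ≥ 83 → Outstanding

Outstanding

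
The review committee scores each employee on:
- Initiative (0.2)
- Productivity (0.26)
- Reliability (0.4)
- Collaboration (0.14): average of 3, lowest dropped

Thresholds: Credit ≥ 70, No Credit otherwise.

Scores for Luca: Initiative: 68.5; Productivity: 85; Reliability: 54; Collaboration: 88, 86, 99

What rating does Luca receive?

Credit

Collaboration: drop 86 → average of remaining 2 = 187/2 = 93.5
Weighted total:
  Initiative 68.5 × 0.2 = 13.7
  Productivity 85 × 0.26 = 22.1
  Reliability 54 × 0.4 = 21.6
  Collaboration 93.5 × 0.14 = 13.09
Sum = 70.49
70.49 ≥ 70 → Credit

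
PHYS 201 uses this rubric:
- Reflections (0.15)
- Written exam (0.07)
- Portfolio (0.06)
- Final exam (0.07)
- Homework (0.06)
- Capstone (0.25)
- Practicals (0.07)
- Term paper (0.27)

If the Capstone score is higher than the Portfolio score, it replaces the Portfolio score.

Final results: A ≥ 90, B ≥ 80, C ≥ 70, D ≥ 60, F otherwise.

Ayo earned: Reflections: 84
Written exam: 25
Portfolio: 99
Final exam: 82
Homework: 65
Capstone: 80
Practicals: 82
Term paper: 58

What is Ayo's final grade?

Capstone (80) ≤ Portfolio (99), so Portfolio stays at 99.
Weighted total:
  Reflections 84 × 0.15 = 12.6
  Written exam 25 × 0.07 = 1.75
  Portfolio 99 × 0.06 = 5.94
  Final exam 82 × 0.07 = 5.74
  Homework 65 × 0.06 = 3.9
  Capstone 80 × 0.25 = 20
  Practicals 82 × 0.07 = 5.74
  Term paper 58 × 0.27 = 15.66
Sum = 71.33
71.33 is ≥ 70 and < 80 → C

C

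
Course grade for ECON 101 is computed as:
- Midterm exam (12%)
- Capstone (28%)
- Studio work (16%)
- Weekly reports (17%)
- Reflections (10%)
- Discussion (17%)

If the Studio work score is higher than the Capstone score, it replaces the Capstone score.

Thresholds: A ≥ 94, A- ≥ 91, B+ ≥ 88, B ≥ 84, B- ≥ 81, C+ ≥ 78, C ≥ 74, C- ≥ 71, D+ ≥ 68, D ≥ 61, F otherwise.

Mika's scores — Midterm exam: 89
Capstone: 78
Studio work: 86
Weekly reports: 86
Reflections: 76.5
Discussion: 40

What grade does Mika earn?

Studio work (86) > Capstone (78), so Capstone counts as 86.
Weighted total:
  Midterm exam 89 × 0.12 = 10.68
  Capstone 86 × 0.28 = 24.08
  Studio work 86 × 0.16 = 13.76
  Weekly reports 86 × 0.17 = 14.62
  Reflections 76.5 × 0.1 = 7.65
  Discussion 40 × 0.17 = 6.8
Sum = 77.59
77.59 is ≥ 74 and < 78 → C

C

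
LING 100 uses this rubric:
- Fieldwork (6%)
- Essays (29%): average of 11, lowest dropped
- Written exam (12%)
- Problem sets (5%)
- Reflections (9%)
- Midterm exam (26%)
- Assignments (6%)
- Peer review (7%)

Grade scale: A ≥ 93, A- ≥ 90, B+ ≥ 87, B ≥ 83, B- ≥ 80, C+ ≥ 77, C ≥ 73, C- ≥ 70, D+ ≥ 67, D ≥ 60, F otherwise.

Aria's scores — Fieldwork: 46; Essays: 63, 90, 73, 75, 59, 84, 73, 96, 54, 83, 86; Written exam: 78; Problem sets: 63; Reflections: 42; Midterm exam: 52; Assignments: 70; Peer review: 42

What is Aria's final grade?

D

Essays: drop 54 → average of remaining 10 = 782/10 = 78.2
Weighted total:
  Fieldwork 46 × 0.06 = 2.76
  Essays 78.2 × 0.29 = 22.678
  Written exam 78 × 0.12 = 9.36
  Problem sets 63 × 0.05 = 3.15
  Reflections 42 × 0.09 = 3.78
  Midterm exam 52 × 0.26 = 13.52
  Assignments 70 × 0.06 = 4.2
  Peer review 42 × 0.07 = 2.94
Sum = 62.388
62.388 is ≥ 60 and < 67 → D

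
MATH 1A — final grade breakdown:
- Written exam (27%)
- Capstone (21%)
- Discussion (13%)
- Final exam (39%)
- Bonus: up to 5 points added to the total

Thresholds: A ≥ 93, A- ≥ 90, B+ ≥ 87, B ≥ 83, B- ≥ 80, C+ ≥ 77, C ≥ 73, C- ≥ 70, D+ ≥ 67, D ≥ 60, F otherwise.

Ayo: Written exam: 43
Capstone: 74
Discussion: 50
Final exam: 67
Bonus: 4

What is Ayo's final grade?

D

Weighted total:
  Written exam 43 × 0.27 = 11.61
  Capstone 74 × 0.21 = 15.54
  Discussion 50 × 0.13 = 6.5
  Final exam 67 × 0.39 = 26.13
Sum = 59.78
Bonus: 59.78 + 4 = 63.78
63.78 is ≥ 60 and < 67 → D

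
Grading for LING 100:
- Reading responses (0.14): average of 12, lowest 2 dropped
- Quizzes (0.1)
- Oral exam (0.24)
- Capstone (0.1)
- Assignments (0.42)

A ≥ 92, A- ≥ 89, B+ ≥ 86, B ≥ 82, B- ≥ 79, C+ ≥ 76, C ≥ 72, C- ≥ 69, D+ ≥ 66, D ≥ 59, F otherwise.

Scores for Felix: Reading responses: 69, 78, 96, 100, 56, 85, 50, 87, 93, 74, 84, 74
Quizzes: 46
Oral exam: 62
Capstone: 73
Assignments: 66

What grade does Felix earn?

D+

Reading responses: drop 50, 56 → average of remaining 10 = 840/10 = 84
Weighted total:
  Reading responses 84 × 0.14 = 11.76
  Quizzes 46 × 0.1 = 4.6
  Oral exam 62 × 0.24 = 14.88
  Capstone 73 × 0.1 = 7.3
  Assignments 66 × 0.42 = 27.72
Sum = 66.26
66.26 is ≥ 66 and < 69 → D+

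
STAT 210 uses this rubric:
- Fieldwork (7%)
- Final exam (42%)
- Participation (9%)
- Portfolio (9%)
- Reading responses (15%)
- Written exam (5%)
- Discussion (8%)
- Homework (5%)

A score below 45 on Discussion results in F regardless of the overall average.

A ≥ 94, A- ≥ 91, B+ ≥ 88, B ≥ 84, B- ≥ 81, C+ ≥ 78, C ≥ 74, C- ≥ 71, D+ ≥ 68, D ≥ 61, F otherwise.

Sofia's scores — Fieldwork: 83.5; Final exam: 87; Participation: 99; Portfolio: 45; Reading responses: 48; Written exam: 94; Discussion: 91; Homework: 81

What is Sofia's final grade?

C+

Discussion score 91 ≥ 45: minimum met.
Weighted total:
  Fieldwork 83.5 × 0.07 = 5.845
  Final exam 87 × 0.42 = 36.54
  Participation 99 × 0.09 = 8.91
  Portfolio 45 × 0.09 = 4.05
  Reading responses 48 × 0.15 = 7.2
  Written exam 94 × 0.05 = 4.7
  Discussion 91 × 0.08 = 7.28
  Homework 81 × 0.05 = 4.05
Sum = 78.575
78.575 is ≥ 78 and < 81 → C+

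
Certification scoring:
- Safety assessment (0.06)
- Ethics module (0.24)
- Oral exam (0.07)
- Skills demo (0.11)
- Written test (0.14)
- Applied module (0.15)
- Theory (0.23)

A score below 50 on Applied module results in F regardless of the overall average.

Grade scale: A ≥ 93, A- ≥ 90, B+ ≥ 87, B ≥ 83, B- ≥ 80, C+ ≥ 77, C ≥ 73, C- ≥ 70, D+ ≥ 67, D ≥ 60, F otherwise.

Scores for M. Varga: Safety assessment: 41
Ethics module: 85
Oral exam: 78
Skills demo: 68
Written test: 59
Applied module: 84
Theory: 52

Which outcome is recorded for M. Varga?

D+

Applied module score 84 ≥ 50: minimum met.
Weighted total:
  Safety assessment 41 × 0.06 = 2.46
  Ethics module 85 × 0.24 = 20.4
  Oral exam 78 × 0.07 = 5.46
  Skills demo 68 × 0.11 = 7.48
  Written test 59 × 0.14 = 8.26
  Applied module 84 × 0.15 = 12.6
  Theory 52 × 0.23 = 11.96
Sum = 68.62
68.62 is ≥ 67 and < 70 → D+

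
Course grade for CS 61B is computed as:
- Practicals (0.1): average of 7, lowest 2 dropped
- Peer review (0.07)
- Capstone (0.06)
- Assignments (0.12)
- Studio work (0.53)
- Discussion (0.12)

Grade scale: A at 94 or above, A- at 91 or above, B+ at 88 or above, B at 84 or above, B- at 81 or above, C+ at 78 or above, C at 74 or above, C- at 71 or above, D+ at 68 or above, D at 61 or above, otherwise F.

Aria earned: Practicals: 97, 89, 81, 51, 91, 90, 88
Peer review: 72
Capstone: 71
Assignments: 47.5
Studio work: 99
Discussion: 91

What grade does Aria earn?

B

Practicals: drop 51, 81 → average of remaining 5 = 455/5 = 91
Weighted total:
  Practicals 91 × 0.1 = 9.1
  Peer review 72 × 0.07 = 5.04
  Capstone 71 × 0.06 = 4.26
  Assignments 47.5 × 0.12 = 5.7
  Studio work 99 × 0.53 = 52.47
  Discussion 91 × 0.12 = 10.92
Sum = 87.49
87.49 is ≥ 84 and < 88 → B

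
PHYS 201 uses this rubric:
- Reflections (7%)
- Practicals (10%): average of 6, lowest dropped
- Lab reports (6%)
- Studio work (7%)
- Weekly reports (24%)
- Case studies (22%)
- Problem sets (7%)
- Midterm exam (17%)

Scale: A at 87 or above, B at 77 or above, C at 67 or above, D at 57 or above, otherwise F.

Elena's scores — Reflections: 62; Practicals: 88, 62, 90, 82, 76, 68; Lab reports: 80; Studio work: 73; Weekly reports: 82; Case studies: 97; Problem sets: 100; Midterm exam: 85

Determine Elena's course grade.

Practicals: drop 62 → average of remaining 5 = 404/5 = 80.8
Weighted total:
  Reflections 62 × 0.07 = 4.34
  Practicals 80.8 × 0.1 = 8.08
  Lab reports 80 × 0.06 = 4.8
  Studio work 73 × 0.07 = 5.11
  Weekly reports 82 × 0.24 = 19.68
  Case studies 97 × 0.22 = 21.34
  Problem sets 100 × 0.07 = 7
  Midterm exam 85 × 0.17 = 14.45
Sum = 84.8
84.8 is ≥ 77 and < 87 → B

B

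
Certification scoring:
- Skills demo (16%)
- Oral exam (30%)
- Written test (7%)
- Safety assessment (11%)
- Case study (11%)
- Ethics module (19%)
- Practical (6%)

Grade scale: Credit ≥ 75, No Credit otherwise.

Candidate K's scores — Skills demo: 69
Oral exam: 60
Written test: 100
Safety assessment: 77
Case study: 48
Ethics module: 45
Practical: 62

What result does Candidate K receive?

No Credit

Weighted total:
  Skills demo 69 × 0.16 = 11.04
  Oral exam 60 × 0.3 = 18
  Written test 100 × 0.07 = 7
  Safety assessment 77 × 0.11 = 8.47
  Case study 48 × 0.11 = 5.28
  Ethics module 45 × 0.19 = 8.55
  Practical 62 × 0.06 = 3.72
Sum = 62.06
62.06 < 75 → No Credit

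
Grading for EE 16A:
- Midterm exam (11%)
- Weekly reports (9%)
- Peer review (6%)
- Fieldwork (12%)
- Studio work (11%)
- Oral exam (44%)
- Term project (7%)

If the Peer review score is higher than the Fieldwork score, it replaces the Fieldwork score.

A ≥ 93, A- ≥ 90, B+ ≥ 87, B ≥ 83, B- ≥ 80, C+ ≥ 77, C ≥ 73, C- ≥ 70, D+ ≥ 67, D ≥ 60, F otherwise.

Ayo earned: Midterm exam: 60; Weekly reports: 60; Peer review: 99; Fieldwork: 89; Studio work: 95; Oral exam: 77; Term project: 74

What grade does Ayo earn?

C+

Peer review (99) > Fieldwork (89), so Fieldwork counts as 99.
Weighted total:
  Midterm exam 60 × 0.11 = 6.6
  Weekly reports 60 × 0.09 = 5.4
  Peer review 99 × 0.06 = 5.94
  Fieldwork 99 × 0.12 = 11.88
  Studio work 95 × 0.11 = 10.45
  Oral exam 77 × 0.44 = 33.88
  Term project 74 × 0.07 = 5.18
Sum = 79.33
79.33 is ≥ 77 and < 80 → C+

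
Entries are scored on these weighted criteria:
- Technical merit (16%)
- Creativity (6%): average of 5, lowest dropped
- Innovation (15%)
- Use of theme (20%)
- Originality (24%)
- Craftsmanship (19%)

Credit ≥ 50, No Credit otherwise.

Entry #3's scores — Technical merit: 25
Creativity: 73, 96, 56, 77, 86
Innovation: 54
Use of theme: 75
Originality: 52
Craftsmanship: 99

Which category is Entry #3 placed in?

Creativity: drop 56 → average of remaining 4 = 332/4 = 83
Weighted total:
  Technical merit 25 × 0.16 = 4
  Creativity 83 × 0.06 = 4.98
  Innovation 54 × 0.15 = 8.1
  Use of theme 75 × 0.2 = 15
  Originality 52 × 0.24 = 12.48
  Craftsmanship 99 × 0.19 = 18.81
Sum = 63.37
63.37 ≥ 50 → Credit

Credit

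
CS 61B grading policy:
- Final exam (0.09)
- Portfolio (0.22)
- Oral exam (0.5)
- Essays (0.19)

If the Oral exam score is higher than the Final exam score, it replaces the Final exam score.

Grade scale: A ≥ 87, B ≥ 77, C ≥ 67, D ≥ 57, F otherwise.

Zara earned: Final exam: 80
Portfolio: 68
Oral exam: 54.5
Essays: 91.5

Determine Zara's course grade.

Oral exam (54.5) ≤ Final exam (80), so Final exam stays at 80.
Weighted total:
  Final exam 80 × 0.09 = 7.2
  Portfolio 68 × 0.22 = 14.96
  Oral exam 54.5 × 0.5 = 27.25
  Essays 91.5 × 0.19 = 17.385
Sum = 66.795
66.795 is ≥ 57 and < 67 → D

D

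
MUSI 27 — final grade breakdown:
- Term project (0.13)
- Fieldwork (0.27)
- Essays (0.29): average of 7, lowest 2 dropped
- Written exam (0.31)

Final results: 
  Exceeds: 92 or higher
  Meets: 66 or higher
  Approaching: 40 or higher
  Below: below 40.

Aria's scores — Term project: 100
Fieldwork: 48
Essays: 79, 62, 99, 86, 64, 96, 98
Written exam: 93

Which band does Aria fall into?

Essays: drop 62, 64 → average of remaining 5 = 458/5 = 91.6
Weighted total:
  Term project 100 × 0.13 = 13
  Fieldwork 48 × 0.27 = 12.96
  Essays 91.6 × 0.29 = 26.564
  Written exam 93 × 0.31 = 28.83
Sum = 81.354
81.354 is ≥ 66 and < 92 → Meets

Meets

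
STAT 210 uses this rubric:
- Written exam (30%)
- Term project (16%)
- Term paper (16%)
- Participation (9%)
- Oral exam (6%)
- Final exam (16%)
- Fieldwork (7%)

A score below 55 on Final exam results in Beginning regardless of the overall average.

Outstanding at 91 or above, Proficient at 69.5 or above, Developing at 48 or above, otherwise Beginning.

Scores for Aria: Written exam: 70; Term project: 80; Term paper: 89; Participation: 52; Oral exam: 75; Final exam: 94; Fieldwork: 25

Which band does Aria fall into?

Final exam score 94 ≥ 55: minimum met.
Weighted total:
  Written exam 70 × 0.3 = 21
  Term project 80 × 0.16 = 12.8
  Term paper 89 × 0.16 = 14.24
  Participation 52 × 0.09 = 4.68
  Oral exam 75 × 0.06 = 4.5
  Final exam 94 × 0.16 = 15.04
  Fieldwork 25 × 0.07 = 1.75
Sum = 74.01
74.01 is ≥ 69.5 and < 91 → Proficient

Proficient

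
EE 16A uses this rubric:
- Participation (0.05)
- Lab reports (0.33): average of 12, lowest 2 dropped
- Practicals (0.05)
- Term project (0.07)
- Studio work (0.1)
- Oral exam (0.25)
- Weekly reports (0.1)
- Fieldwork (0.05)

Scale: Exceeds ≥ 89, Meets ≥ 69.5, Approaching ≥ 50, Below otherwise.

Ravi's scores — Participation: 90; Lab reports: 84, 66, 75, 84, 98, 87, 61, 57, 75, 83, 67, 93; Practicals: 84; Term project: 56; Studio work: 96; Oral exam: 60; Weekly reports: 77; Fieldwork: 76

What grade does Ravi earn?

Lab reports: drop 57, 61 → average of remaining 10 = 812/10 = 81.2
Weighted total:
  Participation 90 × 0.05 = 4.5
  Lab reports 81.2 × 0.33 = 26.796
  Practicals 84 × 0.05 = 4.2
  Term project 56 × 0.07 = 3.92
  Studio work 96 × 0.1 = 9.6
  Oral exam 60 × 0.25 = 15
  Weekly reports 77 × 0.1 = 7.7
  Fieldwork 76 × 0.05 = 3.8
Sum = 75.516
75.516 is ≥ 69.5 and < 89 → Meets

Meets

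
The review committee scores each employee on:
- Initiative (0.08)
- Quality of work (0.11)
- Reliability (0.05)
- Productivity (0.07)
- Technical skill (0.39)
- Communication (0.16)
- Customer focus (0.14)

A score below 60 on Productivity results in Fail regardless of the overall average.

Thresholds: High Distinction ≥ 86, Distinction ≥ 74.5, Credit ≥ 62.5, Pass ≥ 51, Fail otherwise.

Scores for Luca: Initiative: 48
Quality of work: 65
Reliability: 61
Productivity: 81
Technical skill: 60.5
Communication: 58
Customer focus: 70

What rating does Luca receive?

Productivity score 81 ≥ 60: minimum met.
Weighted total:
  Initiative 48 × 0.08 = 3.84
  Quality of work 65 × 0.11 = 7.15
  Reliability 61 × 0.05 = 3.05
  Productivity 81 × 0.07 = 5.67
  Technical skill 60.5 × 0.39 = 23.595
  Communication 58 × 0.16 = 9.28
  Customer focus 70 × 0.14 = 9.8
Sum = 62.385
62.385 is ≥ 51 and < 62.5 → Pass

Pass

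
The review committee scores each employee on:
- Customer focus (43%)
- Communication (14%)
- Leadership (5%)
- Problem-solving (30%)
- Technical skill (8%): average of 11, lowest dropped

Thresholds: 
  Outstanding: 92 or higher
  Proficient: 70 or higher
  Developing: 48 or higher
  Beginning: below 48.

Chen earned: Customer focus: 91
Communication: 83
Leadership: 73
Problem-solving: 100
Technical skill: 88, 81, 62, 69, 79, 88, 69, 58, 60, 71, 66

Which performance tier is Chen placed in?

Proficient

Technical skill: drop 58 → average of remaining 10 = 733/10 = 73.3
Weighted total:
  Customer focus 91 × 0.43 = 39.13
  Communication 83 × 0.14 = 11.62
  Leadership 73 × 0.05 = 3.65
  Problem-solving 100 × 0.3 = 30
  Technical skill 73.3 × 0.08 = 5.864
Sum = 90.264
90.264 is ≥ 70 and < 92 → Proficient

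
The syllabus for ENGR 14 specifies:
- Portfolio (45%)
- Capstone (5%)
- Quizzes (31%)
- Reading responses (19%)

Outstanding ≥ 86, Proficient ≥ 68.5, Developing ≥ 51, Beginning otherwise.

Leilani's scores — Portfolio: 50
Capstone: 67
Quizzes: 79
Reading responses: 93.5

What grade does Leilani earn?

Weighted total:
  Portfolio 50 × 0.45 = 22.5
  Capstone 67 × 0.05 = 3.35
  Quizzes 79 × 0.31 = 24.49
  Reading responses 93.5 × 0.19 = 17.765
Sum = 68.105
68.105 is ≥ 51 and < 68.5 → Developing

Developing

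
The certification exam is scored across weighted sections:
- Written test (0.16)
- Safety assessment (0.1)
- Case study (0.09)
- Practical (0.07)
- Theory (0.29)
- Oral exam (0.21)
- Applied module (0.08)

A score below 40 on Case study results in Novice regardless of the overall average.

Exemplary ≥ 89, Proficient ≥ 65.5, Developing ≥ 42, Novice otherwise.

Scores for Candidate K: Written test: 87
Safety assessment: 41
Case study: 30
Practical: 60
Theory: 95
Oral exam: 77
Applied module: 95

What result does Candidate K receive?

Novice

Case study score 30 < 40: minimum not met.
Weighted total:
  Written test 87 × 0.16 = 13.92
  Safety assessment 41 × 0.1 = 4.1
  Case study 30 × 0.09 = 2.7
  Practical 60 × 0.07 = 4.2
  Theory 95 × 0.29 = 27.55
  Oral exam 77 × 0.21 = 16.17
  Applied module 95 × 0.08 = 7.6
Sum = 76.24
Because the Case study minimum was not met, the result is Novice.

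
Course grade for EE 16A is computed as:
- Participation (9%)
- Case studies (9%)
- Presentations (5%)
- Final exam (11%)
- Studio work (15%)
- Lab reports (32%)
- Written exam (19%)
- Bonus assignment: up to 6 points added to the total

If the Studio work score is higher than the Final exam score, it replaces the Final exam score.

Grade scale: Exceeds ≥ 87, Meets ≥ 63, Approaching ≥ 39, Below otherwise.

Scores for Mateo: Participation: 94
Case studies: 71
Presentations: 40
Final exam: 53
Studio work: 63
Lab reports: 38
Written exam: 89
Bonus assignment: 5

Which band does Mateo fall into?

Meets

Studio work (63) > Final exam (53), so Final exam counts as 63.
Weighted total:
  Participation 94 × 0.09 = 8.46
  Case studies 71 × 0.09 = 6.39
  Presentations 40 × 0.05 = 2
  Final exam 63 × 0.11 = 6.93
  Studio work 63 × 0.15 = 9.45
  Lab reports 38 × 0.32 = 12.16
  Written exam 89 × 0.19 = 16.91
Sum = 62.3
Bonus assignment: 62.3 + 5 = 67.3
67.3 is ≥ 63 and < 87 → Meets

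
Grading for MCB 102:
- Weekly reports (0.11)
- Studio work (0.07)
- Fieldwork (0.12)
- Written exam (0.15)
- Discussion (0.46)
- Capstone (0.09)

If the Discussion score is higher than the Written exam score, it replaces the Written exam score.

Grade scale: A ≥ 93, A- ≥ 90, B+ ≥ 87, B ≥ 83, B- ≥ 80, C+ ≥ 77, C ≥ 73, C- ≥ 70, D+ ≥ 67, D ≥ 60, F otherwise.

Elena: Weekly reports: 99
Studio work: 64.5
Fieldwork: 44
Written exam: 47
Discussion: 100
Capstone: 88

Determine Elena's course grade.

B+

Discussion (100) > Written exam (47), so Written exam counts as 100.
Weighted total:
  Weekly reports 99 × 0.11 = 10.89
  Studio work 64.5 × 0.07 = 4.515
  Fieldwork 44 × 0.12 = 5.28
  Written exam 100 × 0.15 = 15
  Discussion 100 × 0.46 = 46
  Capstone 88 × 0.09 = 7.92
Sum = 89.605
89.605 is ≥ 87 and < 90 → B+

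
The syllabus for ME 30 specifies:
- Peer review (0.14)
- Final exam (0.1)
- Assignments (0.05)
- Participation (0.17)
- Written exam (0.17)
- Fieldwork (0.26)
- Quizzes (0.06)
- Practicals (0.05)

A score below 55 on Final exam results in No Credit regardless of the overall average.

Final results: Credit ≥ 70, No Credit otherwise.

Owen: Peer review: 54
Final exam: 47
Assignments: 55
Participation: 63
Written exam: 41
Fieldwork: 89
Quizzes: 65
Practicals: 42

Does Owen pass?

No Credit

Final exam score 47 < 55: minimum not met.
Weighted total:
  Peer review 54 × 0.14 = 7.56
  Final exam 47 × 0.1 = 4.7
  Assignments 55 × 0.05 = 2.75
  Participation 63 × 0.17 = 10.71
  Written exam 41 × 0.17 = 6.97
  Fieldwork 89 × 0.26 = 23.14
  Quizzes 65 × 0.06 = 3.9
  Practicals 42 × 0.05 = 2.1
Sum = 61.83
Because the Final exam minimum was not met, the result is No Credit.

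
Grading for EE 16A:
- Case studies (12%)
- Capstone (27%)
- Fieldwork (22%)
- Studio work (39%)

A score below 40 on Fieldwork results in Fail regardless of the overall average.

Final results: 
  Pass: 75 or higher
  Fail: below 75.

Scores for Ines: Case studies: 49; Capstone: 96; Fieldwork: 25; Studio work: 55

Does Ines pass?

Fail

Fieldwork score 25 < 40: minimum not met.
Weighted total:
  Case studies 49 × 0.12 = 5.88
  Capstone 96 × 0.27 = 25.92
  Fieldwork 25 × 0.22 = 5.5
  Studio work 55 × 0.39 = 21.45
Sum = 58.75
Because the Fieldwork minimum was not met, the result is Fail.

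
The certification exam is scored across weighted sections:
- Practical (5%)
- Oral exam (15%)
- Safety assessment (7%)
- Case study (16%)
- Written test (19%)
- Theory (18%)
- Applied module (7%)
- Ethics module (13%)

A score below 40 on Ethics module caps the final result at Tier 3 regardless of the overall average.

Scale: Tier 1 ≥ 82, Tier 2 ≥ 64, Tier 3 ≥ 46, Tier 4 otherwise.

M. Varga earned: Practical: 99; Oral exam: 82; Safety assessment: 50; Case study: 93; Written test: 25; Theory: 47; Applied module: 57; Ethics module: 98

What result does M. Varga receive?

Tier 2

Ethics module score 98 ≥ 40: minimum met.
Weighted total:
  Practical 99 × 0.05 = 4.95
  Oral exam 82 × 0.15 = 12.3
  Safety assessment 50 × 0.07 = 3.5
  Case study 93 × 0.16 = 14.88
  Written test 25 × 0.19 = 4.75
  Theory 47 × 0.18 = 8.46
  Applied module 57 × 0.07 = 3.99
  Ethics module 98 × 0.13 = 12.74
Sum = 65.57
65.57 is ≥ 64 and < 82 → Tier 2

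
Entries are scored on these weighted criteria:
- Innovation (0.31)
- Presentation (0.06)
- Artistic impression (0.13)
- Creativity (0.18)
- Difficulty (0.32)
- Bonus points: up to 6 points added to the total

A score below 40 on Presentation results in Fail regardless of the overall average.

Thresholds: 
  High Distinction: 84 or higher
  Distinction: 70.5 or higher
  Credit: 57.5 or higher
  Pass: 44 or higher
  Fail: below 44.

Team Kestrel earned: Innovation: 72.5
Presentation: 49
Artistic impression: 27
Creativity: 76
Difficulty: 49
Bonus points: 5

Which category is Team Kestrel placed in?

Presentation score 49 ≥ 40: minimum met.
Weighted total:
  Innovation 72.5 × 0.31 = 22.475
  Presentation 49 × 0.06 = 2.94
  Artistic impression 27 × 0.13 = 3.51
  Creativity 76 × 0.18 = 13.68
  Difficulty 49 × 0.32 = 15.68
Sum = 58.285
Bonus points: 58.285 + 5 = 63.285
63.285 is ≥ 57.5 and < 70.5 → Credit

Credit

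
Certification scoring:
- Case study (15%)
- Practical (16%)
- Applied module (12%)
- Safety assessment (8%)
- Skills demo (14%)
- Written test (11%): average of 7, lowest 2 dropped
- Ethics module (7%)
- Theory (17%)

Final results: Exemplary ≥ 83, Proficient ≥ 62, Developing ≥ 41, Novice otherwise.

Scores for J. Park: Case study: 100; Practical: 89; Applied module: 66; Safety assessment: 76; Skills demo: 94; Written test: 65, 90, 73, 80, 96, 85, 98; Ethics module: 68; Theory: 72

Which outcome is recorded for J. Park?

Exemplary

Written test: drop 65, 73 → average of remaining 5 = 449/5 = 89.8
Weighted total:
  Case study 100 × 0.15 = 15
  Practical 89 × 0.16 = 14.24
  Applied module 66 × 0.12 = 7.92
  Safety assessment 76 × 0.08 = 6.08
  Skills demo 94 × 0.14 = 13.16
  Written test 89.8 × 0.11 = 9.878
  Ethics module 68 × 0.07 = 4.76
  Theory 72 × 0.17 = 12.24
Sum = 83.278
83.278 ≥ 83 → Exemplary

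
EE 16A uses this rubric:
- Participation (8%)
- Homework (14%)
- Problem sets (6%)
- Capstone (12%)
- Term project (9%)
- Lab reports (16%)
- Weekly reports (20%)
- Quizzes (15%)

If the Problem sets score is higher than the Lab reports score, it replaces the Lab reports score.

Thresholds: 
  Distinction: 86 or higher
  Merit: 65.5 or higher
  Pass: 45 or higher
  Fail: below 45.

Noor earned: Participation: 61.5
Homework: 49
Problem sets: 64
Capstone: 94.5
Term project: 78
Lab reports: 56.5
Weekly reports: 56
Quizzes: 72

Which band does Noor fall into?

Merit

Problem sets (64) > Lab reports (56.5), so Lab reports counts as 64.
Weighted total:
  Participation 61.5 × 0.08 = 4.92
  Homework 49 × 0.14 = 6.86
  Problem sets 64 × 0.06 = 3.84
  Capstone 94.5 × 0.12 = 11.34
  Term project 78 × 0.09 = 7.02
  Lab reports 64 × 0.16 = 10.24
  Weekly reports 56 × 0.2 = 11.2
  Quizzes 72 × 0.15 = 10.8
Sum = 66.22
66.22 is ≥ 65.5 and < 86 → Merit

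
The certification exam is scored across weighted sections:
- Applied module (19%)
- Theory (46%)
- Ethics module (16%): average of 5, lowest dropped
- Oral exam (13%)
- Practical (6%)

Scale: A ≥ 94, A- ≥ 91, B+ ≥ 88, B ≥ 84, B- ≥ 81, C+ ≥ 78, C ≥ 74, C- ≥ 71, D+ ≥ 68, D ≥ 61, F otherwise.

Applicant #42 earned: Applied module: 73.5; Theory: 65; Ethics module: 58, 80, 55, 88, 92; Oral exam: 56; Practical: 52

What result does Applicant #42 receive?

Ethics module: drop 55 → average of remaining 4 = 318/4 = 79.5
Weighted total:
  Applied module 73.5 × 0.19 = 13.965
  Theory 65 × 0.46 = 29.9
  Ethics module 79.5 × 0.16 = 12.72
  Oral exam 56 × 0.13 = 7.28
  Practical 52 × 0.06 = 3.12
Sum = 66.985
66.985 is ≥ 61 and < 68 → D

D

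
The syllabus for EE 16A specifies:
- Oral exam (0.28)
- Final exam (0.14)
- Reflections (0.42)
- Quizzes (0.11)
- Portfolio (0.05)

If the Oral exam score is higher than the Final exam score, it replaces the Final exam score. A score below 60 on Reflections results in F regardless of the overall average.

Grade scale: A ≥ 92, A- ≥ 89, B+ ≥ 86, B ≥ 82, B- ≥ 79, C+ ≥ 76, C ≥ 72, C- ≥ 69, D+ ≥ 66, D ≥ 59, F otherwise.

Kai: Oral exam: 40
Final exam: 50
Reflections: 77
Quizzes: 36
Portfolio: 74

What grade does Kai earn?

F

Oral exam (40) ≤ Final exam (50), so Final exam stays at 50.
Reflections score 77 ≥ 60: minimum met.
Weighted total:
  Oral exam 40 × 0.28 = 11.2
  Final exam 50 × 0.14 = 7
  Reflections 77 × 0.42 = 32.34
  Quizzes 36 × 0.11 = 3.96
  Portfolio 74 × 0.05 = 3.7
Sum = 58.2
58.2 < 59 → F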